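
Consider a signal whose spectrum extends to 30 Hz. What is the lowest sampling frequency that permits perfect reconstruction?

Nyquist rate = 2 × 30 Hz = 60 Hz.

60 Hz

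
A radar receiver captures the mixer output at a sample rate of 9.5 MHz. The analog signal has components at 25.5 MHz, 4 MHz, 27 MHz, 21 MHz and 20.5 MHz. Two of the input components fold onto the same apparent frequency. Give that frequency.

fs/2 = 4.75 MHz.
25.5 MHz mod fs = 6.5 MHz.
6.5 MHz > fs/2 = 4.75 MHz, folds to fs − 6.5 MHz = 3 MHz.
4 MHz ≤ fs/2 = 4.75 MHz, passes unchanged.
27 MHz mod fs = 8 MHz.
8 MHz > fs/2 = 4.75 MHz, folds to fs − 8 MHz = 1.5 MHz.
21 MHz mod fs = 2 MHz.
2 MHz ≤ fs/2 = 4.75 MHz, appears at 2 MHz.
20.5 MHz mod fs = 1.5 MHz.
1.5 MHz ≤ fs/2 = 4.75 MHz, appears at 1.5 MHz.
20.5 MHz and 27 MHz both map to 1.5 MHz.

1.5 MHz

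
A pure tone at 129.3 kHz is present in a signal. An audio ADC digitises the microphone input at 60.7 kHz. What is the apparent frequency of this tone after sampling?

7.9 kHz

129.3 kHz mod fs = 7.9 kHz.
7.9 kHz ≤ fs/2 = 30.35 kHz, appears at 7.9 kHz.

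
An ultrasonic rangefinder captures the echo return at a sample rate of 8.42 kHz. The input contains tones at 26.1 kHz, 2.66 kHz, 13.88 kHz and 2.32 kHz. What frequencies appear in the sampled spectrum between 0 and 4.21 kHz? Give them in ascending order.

fs/2 = 4.21 kHz.
26.1 kHz mod fs = 0.84 kHz.
0.84 kHz ≤ fs/2 = 4.21 kHz, appears at 0.84 kHz.
2.66 kHz ≤ fs/2 = 4.21 kHz, passes unchanged.
13.88 kHz mod fs = 5.46 kHz.
5.46 kHz > fs/2 = 4.21 kHz, folds to fs − 5.46 kHz = 2.96 kHz.
2.32 kHz ≤ fs/2 = 4.21 kHz, passes unchanged.
Distinct values: {0.84 kHz, 2.32 kHz, 2.66 kHz, 2.96 kHz}.

0.84 kHz, 2.32 kHz, 2.66 kHz, 2.96 kHz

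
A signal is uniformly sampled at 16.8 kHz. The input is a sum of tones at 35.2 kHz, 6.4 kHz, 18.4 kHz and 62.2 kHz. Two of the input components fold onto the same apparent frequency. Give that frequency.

fs/2 = 8.4 kHz.
35.2 kHz mod fs = 1.6 kHz.
1.6 kHz ≤ fs/2 = 8.4 kHz, appears at 1.6 kHz.
6.4 kHz ≤ fs/2 = 8.4 kHz, passes unchanged.
18.4 kHz mod fs = 1.6 kHz.
1.6 kHz ≤ fs/2 = 8.4 kHz, appears at 1.6 kHz.
62.2 kHz mod fs = 11.8 kHz.
11.8 kHz > fs/2 = 8.4 kHz, folds to fs − 11.8 kHz = 5 kHz.
18.4 kHz and 35.2 kHz both map to 1.6 kHz.

1.6 kHz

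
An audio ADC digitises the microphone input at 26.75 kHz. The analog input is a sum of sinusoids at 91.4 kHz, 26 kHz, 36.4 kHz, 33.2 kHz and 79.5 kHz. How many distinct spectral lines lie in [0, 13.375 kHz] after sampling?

4

fs/2 = 13.375 kHz.
91.4 kHz mod fs = 11.15 kHz.
11.15 kHz ≤ fs/2 = 13.375 kHz, appears at 11.15 kHz.
26 kHz > fs/2 = 13.375 kHz, folds to fs − 26 kHz = 0.75 kHz.
36.4 kHz mod fs = 9.65 kHz.
9.65 kHz ≤ fs/2 = 13.375 kHz, appears at 9.65 kHz.
33.2 kHz mod fs = 6.45 kHz.
6.45 kHz ≤ fs/2 = 13.375 kHz, appears at 6.45 kHz.
79.5 kHz mod fs = 26 kHz.
26 kHz > fs/2 = 13.375 kHz, folds to fs − 26 kHz = 0.75 kHz.
Distinct values: {0.75 kHz, 6.45 kHz, 9.65 kHz, 11.15 kHz} → 4.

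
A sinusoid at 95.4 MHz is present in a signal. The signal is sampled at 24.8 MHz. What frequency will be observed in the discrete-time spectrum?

3.8 MHz

95.4 MHz mod fs = 21 MHz.
21 MHz > fs/2 = 12.4 MHz, folds to fs − 21 MHz = 3.8 MHz.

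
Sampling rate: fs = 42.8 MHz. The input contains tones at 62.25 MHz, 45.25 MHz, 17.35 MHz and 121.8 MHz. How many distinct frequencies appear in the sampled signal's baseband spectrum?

fs/2 = 21.4 MHz.
62.25 MHz mod fs = 19.45 MHz.
19.45 MHz ≤ fs/2 = 21.4 MHz, appears at 19.45 MHz.
45.25 MHz mod fs = 2.45 MHz.
2.45 MHz ≤ fs/2 = 21.4 MHz, appears at 2.45 MHz.
17.35 MHz ≤ fs/2 = 21.4 MHz, passes unchanged.
121.8 MHz mod fs = 36.2 MHz.
36.2 MHz > fs/2 = 21.4 MHz, folds to fs − 36.2 MHz = 6.6 MHz.
Distinct values: {2.45 MHz, 6.6 MHz, 17.35 MHz, 19.45 MHz} → 4.

4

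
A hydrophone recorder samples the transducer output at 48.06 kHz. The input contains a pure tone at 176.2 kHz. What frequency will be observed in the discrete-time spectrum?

16.04 kHz

176.2 kHz mod fs = 32.02 kHz.
32.02 kHz > fs/2 = 24.03 kHz, folds to fs − 32.02 kHz = 16.04 kHz.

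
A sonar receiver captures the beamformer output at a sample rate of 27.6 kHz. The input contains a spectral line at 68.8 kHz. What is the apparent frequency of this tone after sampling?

68.8 kHz mod fs = 13.6 kHz.
13.6 kHz ≤ fs/2 = 13.8 kHz, appears at 13.6 kHz.

13.6 kHz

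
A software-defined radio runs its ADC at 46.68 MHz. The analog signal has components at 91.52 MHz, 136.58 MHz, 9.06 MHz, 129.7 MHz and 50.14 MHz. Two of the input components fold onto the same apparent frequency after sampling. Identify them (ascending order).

fs/2 = 23.34 MHz.
91.52 MHz mod fs = 44.84 MHz.
44.84 MHz > fs/2 = 23.34 MHz, folds to fs − 44.84 MHz = 1.84 MHz.
136.58 MHz mod fs = 43.22 MHz.
43.22 MHz > fs/2 = 23.34 MHz, folds to fs − 43.22 MHz = 3.46 MHz.
9.06 MHz ≤ fs/2 = 23.34 MHz, passes unchanged.
129.7 MHz mod fs = 36.34 MHz.
36.34 MHz > fs/2 = 23.34 MHz, folds to fs − 36.34 MHz = 10.34 MHz.
50.14 MHz mod fs = 3.46 MHz.
3.46 MHz ≤ fs/2 = 23.34 MHz, appears at 3.46 MHz.
50.14 MHz and 136.58 MHz both map to 3.46 MHz.

50.14 MHz, 136.58 MHz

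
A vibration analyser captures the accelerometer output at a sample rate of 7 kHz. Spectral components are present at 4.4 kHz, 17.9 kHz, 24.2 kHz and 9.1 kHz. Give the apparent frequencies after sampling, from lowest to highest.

2.1 kHz, 2.6 kHz, 3.1 kHz, 3.2 kHz

fs/2 = 3.5 kHz.
4.4 kHz > fs/2 = 3.5 kHz, folds to fs − 4.4 kHz = 2.6 kHz.
17.9 kHz mod fs = 3.9 kHz.
3.9 kHz > fs/2 = 3.5 kHz, folds to fs − 3.9 kHz = 3.1 kHz.
24.2 kHz mod fs = 3.2 kHz.
3.2 kHz ≤ fs/2 = 3.5 kHz, appears at 3.2 kHz.
9.1 kHz mod fs = 2.1 kHz.
2.1 kHz ≤ fs/2 = 3.5 kHz, appears at 2.1 kHz.
Distinct values: {2.1 kHz, 2.6 kHz, 3.1 kHz, 3.2 kHz}.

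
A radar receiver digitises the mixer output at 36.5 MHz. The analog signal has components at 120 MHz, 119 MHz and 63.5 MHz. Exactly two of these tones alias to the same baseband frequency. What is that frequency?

9.5 MHz

fs/2 = 18.25 MHz.
120 MHz mod fs = 10.5 MHz.
10.5 MHz ≤ fs/2 = 18.25 MHz, appears at 10.5 MHz.
119 MHz mod fs = 9.5 MHz.
9.5 MHz ≤ fs/2 = 18.25 MHz, appears at 9.5 MHz.
63.5 MHz mod fs = 27 MHz.
27 MHz > fs/2 = 18.25 MHz, folds to fs − 27 MHz = 9.5 MHz.
63.5 MHz and 119 MHz both map to 9.5 MHz.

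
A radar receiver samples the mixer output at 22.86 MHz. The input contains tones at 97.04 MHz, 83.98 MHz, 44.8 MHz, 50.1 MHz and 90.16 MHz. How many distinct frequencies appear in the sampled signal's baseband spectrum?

fs/2 = 11.43 MHz.
97.04 MHz mod fs = 5.6 MHz.
5.6 MHz ≤ fs/2 = 11.43 MHz, appears at 5.6 MHz.
83.98 MHz mod fs = 15.4 MHz.
15.4 MHz > fs/2 = 11.43 MHz, folds to fs − 15.4 MHz = 7.46 MHz.
44.8 MHz mod fs = 21.94 MHz.
21.94 MHz > fs/2 = 11.43 MHz, folds to fs − 21.94 MHz = 0.92 MHz.
50.1 MHz mod fs = 4.38 MHz.
4.38 MHz ≤ fs/2 = 11.43 MHz, appears at 4.38 MHz.
90.16 MHz mod fs = 21.58 MHz.
21.58 MHz > fs/2 = 11.43 MHz, folds to fs − 21.58 MHz = 1.28 MHz.
Distinct values: {0.92 MHz, 1.28 MHz, 4.38 MHz, 5.6 MHz, 7.46 MHz} → 5.

5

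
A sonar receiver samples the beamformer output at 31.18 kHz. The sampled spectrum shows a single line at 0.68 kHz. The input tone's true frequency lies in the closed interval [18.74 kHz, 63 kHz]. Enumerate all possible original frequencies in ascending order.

Frequencies that alias to 0.68 kHz are k·fs ± 0.68 kHz for integer k ≥ 0.
k=0: 0.68 kHz.
k=1: 30.5 kHz, 31.86 kHz.
k=2: 61.68 kHz, 63.04 kHz.
k=3: 92.86 kHz, 94.22 kHz.
Within [18.74 kHz, 63 kHz]: 30.5 kHz, 31.86 kHz, 61.68 kHz.

30.5 kHz, 31.86 kHz, 61.68 kHz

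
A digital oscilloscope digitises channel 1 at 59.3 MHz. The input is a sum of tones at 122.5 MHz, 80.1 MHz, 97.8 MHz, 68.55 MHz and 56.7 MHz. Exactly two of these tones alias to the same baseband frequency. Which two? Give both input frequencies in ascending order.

fs/2 = 29.65 MHz.
122.5 MHz mod fs = 3.9 MHz.
3.9 MHz ≤ fs/2 = 29.65 MHz, appears at 3.9 MHz.
80.1 MHz mod fs = 20.8 MHz.
20.8 MHz ≤ fs/2 = 29.65 MHz, appears at 20.8 MHz.
97.8 MHz mod fs = 38.5 MHz.
38.5 MHz > fs/2 = 29.65 MHz, folds to fs − 38.5 MHz = 20.8 MHz.
68.55 MHz mod fs = 9.25 MHz.
9.25 MHz ≤ fs/2 = 29.65 MHz, appears at 9.25 MHz.
56.7 MHz > fs/2 = 29.65 MHz, folds to fs − 56.7 MHz = 2.6 MHz.
80.1 MHz and 97.8 MHz both map to 20.8 MHz.

80.1 MHz, 97.8 MHz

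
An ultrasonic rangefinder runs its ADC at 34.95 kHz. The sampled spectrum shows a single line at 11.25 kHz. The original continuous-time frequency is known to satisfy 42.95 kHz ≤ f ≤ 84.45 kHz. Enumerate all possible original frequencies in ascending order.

46.2 kHz, 58.65 kHz, 81.15 kHz

Frequencies that alias to 11.25 kHz are k·fs ± 11.25 kHz for integer k ≥ 0.
k=0: 11.25 kHz.
k=1: 23.7 kHz, 46.2 kHz.
k=2: 58.65 kHz, 81.15 kHz.
k=3: 93.6 kHz, 116.1 kHz.
Within [42.95 kHz, 84.45 kHz]: 46.2 kHz, 58.65 kHz, 81.15 kHz.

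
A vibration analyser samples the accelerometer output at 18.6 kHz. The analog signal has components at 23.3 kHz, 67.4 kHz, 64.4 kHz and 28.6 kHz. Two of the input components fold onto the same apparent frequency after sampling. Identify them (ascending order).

28.6 kHz, 64.4 kHz

fs/2 = 9.3 kHz.
23.3 kHz mod fs = 4.7 kHz.
4.7 kHz ≤ fs/2 = 9.3 kHz, appears at 4.7 kHz.
67.4 kHz mod fs = 11.6 kHz.
11.6 kHz > fs/2 = 9.3 kHz, folds to fs − 11.6 kHz = 7 kHz.
64.4 kHz mod fs = 8.6 kHz.
8.6 kHz ≤ fs/2 = 9.3 kHz, appears at 8.6 kHz.
28.6 kHz mod fs = 10 kHz.
10 kHz > fs/2 = 9.3 kHz, folds to fs − 10 kHz = 8.6 kHz.
28.6 kHz and 64.4 kHz both map to 8.6 kHz.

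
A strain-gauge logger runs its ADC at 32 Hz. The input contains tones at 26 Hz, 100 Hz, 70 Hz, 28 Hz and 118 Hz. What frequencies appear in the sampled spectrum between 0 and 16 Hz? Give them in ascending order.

fs/2 = 16 Hz.
26 Hz > fs/2 = 16 Hz, folds to fs − 26 Hz = 6 Hz.
100 Hz mod fs = 4 Hz.
4 Hz ≤ fs/2 = 16 Hz, appears at 4 Hz.
70 Hz mod fs = 6 Hz.
6 Hz ≤ fs/2 = 16 Hz, appears at 6 Hz.
28 Hz > fs/2 = 16 Hz, folds to fs − 28 Hz = 4 Hz.
118 Hz mod fs = 22 Hz.
22 Hz > fs/2 = 16 Hz, folds to fs − 22 Hz = 10 Hz.
Distinct values: {4 Hz, 6 Hz, 10 Hz}.

4 Hz, 6 Hz, 10 Hz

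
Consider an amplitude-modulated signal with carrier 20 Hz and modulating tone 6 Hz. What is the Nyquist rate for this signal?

52 Hz

AM sidebands sit at fc ± fm = 14 Hz and 26 Hz.
Highest-frequency component: 26 Hz.
Nyquist rate = 2 × 26 Hz = 52 Hz.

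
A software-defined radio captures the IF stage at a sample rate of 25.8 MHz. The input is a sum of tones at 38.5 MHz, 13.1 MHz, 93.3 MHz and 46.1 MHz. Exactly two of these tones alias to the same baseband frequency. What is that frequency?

12.7 MHz

fs/2 = 12.9 MHz.
38.5 MHz mod fs = 12.7 MHz.
12.7 MHz ≤ fs/2 = 12.9 MHz, appears at 12.7 MHz.
13.1 MHz > fs/2 = 12.9 MHz, folds to fs − 13.1 MHz = 12.7 MHz.
93.3 MHz mod fs = 15.9 MHz.
15.9 MHz > fs/2 = 12.9 MHz, folds to fs − 15.9 MHz = 9.9 MHz.
46.1 MHz mod fs = 20.3 MHz.
20.3 MHz > fs/2 = 12.9 MHz, folds to fs − 20.3 MHz = 5.5 MHz.
13.1 MHz and 38.5 MHz both map to 12.7 MHz.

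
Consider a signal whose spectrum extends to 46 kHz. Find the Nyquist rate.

92 kHz

Nyquist rate = 2 × 46 kHz = 92 kHz.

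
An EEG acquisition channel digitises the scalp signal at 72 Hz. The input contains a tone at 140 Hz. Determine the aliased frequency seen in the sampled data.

4 Hz

140 Hz mod fs = 68 Hz.
68 Hz > fs/2 = 36 Hz, folds to fs − 68 Hz = 4 Hz.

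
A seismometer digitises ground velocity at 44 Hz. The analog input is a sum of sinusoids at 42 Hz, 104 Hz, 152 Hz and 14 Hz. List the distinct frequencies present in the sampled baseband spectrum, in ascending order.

fs/2 = 22 Hz.
42 Hz > fs/2 = 22 Hz, folds to fs − 42 Hz = 2 Hz.
104 Hz mod fs = 16 Hz.
16 Hz ≤ fs/2 = 22 Hz, appears at 16 Hz.
152 Hz mod fs = 20 Hz.
20 Hz ≤ fs/2 = 22 Hz, appears at 20 Hz.
14 Hz ≤ fs/2 = 22 Hz, passes unchanged.
Distinct values: {2 Hz, 14 Hz, 16 Hz, 20 Hz}.

2 Hz, 14 Hz, 16 Hz, 20 Hz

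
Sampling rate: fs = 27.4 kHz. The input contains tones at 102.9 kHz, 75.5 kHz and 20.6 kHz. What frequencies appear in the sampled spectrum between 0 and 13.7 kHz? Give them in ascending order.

fs/2 = 13.7 kHz.
102.9 kHz mod fs = 20.7 kHz.
20.7 kHz > fs/2 = 13.7 kHz, folds to fs − 20.7 kHz = 6.7 kHz.
75.5 kHz mod fs = 20.7 kHz.
20.7 kHz > fs/2 = 13.7 kHz, folds to fs − 20.7 kHz = 6.7 kHz.
20.6 kHz > fs/2 = 13.7 kHz, folds to fs − 20.6 kHz = 6.8 kHz.
Distinct values: {6.7 kHz, 6.8 kHz}.

6.7 kHz, 6.8 kHz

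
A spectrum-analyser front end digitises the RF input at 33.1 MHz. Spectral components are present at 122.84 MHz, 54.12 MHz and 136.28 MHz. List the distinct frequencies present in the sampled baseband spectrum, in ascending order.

fs/2 = 16.55 MHz.
122.84 MHz mod fs = 23.54 MHz.
23.54 MHz > fs/2 = 16.55 MHz, folds to fs − 23.54 MHz = 9.56 MHz.
54.12 MHz mod fs = 21.02 MHz.
21.02 MHz > fs/2 = 16.55 MHz, folds to fs − 21.02 MHz = 12.08 MHz.
136.28 MHz mod fs = 3.88 MHz.
3.88 MHz ≤ fs/2 = 16.55 MHz, appears at 3.88 MHz.
Distinct values: {3.88 MHz, 9.56 MHz, 12.08 MHz}.

3.88 MHz, 9.56 MHz, 12.08 MHz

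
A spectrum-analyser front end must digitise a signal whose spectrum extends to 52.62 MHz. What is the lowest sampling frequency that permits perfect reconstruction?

Nyquist rate = 2 × 52.62 MHz = 105.24 MHz.

105.24 MHz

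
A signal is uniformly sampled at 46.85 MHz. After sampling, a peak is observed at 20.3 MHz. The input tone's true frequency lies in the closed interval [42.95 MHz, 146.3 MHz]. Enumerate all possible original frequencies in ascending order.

67.15 MHz, 73.4 MHz, 114 MHz, 120.25 MHz

Frequencies that alias to 20.3 MHz are k·fs ± 20.3 MHz for integer k ≥ 0.
k=0: 20.3 MHz.
k=1: 26.55 MHz, 67.15 MHz.
k=2: 73.4 MHz, 114 MHz.
k=3: 120.25 MHz, 160.85 MHz.
k=4: 167.1 MHz, 207.7 MHz.
Within [42.95 MHz, 146.3 MHz]: 67.15 MHz, 73.4 MHz, 114 MHz, 120.25 MHz.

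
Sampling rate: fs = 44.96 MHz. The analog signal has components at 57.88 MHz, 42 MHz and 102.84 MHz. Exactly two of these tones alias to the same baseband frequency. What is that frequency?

12.92 MHz

fs/2 = 22.48 MHz.
57.88 MHz mod fs = 12.92 MHz.
12.92 MHz ≤ fs/2 = 22.48 MHz, appears at 12.92 MHz.
42 MHz > fs/2 = 22.48 MHz, folds to fs − 42 MHz = 2.96 MHz.
102.84 MHz mod fs = 12.92 MHz.
12.92 MHz ≤ fs/2 = 22.48 MHz, appears at 12.92 MHz.
57.88 MHz and 102.84 MHz both map to 12.92 MHz.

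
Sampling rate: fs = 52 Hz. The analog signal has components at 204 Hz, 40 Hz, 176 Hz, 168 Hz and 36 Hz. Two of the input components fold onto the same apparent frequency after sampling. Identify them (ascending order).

40 Hz, 168 Hz

fs/2 = 26 Hz.
204 Hz mod fs = 48 Hz.
48 Hz > fs/2 = 26 Hz, folds to fs − 48 Hz = 4 Hz.
40 Hz > fs/2 = 26 Hz, folds to fs − 40 Hz = 12 Hz.
176 Hz mod fs = 20 Hz.
20 Hz ≤ fs/2 = 26 Hz, appears at 20 Hz.
168 Hz mod fs = 12 Hz.
12 Hz ≤ fs/2 = 26 Hz, appears at 12 Hz.
36 Hz > fs/2 = 26 Hz, folds to fs − 36 Hz = 16 Hz.
40 Hz and 168 Hz both map to 12 Hz.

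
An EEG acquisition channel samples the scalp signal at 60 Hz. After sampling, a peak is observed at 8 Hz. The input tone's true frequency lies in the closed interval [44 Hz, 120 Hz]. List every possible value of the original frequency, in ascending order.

Frequencies that alias to 8 Hz are k·fs ± 8 Hz for integer k ≥ 0.
k=0: 8 Hz.
k=1: 52 Hz, 68 Hz.
k=2: 112 Hz, 128 Hz.
k=3: 172 Hz, 188 Hz.
Within [44 Hz, 120 Hz]: 52 Hz, 68 Hz, 112 Hz.

52 Hz, 68 Hz, 112 Hz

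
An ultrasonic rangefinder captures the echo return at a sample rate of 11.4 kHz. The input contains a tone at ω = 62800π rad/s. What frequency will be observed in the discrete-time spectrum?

ω = 62800π rad/s → f = ω/(2π) = 31400 Hz = 31.4 kHz.
31.4 kHz mod fs = 8.6 kHz.
8.6 kHz > fs/2 = 5.7 kHz, folds to fs − 8.6 kHz = 2.8 kHz.

2.8 kHz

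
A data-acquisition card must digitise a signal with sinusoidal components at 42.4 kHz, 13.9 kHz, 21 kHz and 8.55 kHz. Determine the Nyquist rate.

84.8 kHz

Highest-frequency component: 42.4 kHz.
Nyquist rate = 2 × 42.4 kHz = 84.8 kHz.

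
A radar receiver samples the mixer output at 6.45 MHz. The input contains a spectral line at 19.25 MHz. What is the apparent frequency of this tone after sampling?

0.1 MHz

19.25 MHz mod fs = 6.35 MHz.
6.35 MHz > fs/2 = 3.225 MHz, folds to fs − 6.35 MHz = 0.1 MHz.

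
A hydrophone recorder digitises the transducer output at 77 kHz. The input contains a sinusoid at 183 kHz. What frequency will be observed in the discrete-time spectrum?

29 kHz

183 kHz mod fs = 29 kHz.
29 kHz ≤ fs/2 = 38.5 kHz, appears at 29 kHz.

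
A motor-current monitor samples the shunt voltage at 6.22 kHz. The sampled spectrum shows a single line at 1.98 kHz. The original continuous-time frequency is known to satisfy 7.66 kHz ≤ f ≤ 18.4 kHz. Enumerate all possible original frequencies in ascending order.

8.2 kHz, 10.46 kHz, 14.42 kHz, 16.68 kHz

Frequencies that alias to 1.98 kHz are k·fs ± 1.98 kHz for integer k ≥ 0.
k=0: 1.98 kHz.
k=1: 4.24 kHz, 8.2 kHz.
k=2: 10.46 kHz, 14.42 kHz.
k=3: 16.68 kHz, 20.64 kHz.
k=4: 22.9 kHz, 26.86 kHz.
Within [7.66 kHz, 18.4 kHz]: 8.2 kHz, 10.46 kHz, 14.42 kHz, 16.68 kHz.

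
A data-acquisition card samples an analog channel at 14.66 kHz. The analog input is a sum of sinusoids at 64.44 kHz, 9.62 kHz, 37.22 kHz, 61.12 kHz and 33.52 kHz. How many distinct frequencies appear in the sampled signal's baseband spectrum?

fs/2 = 7.33 kHz.
64.44 kHz mod fs = 5.8 kHz.
5.8 kHz ≤ fs/2 = 7.33 kHz, appears at 5.8 kHz.
9.62 kHz > fs/2 = 7.33 kHz, folds to fs − 9.62 kHz = 5.04 kHz.
37.22 kHz mod fs = 7.9 kHz.
7.9 kHz > fs/2 = 7.33 kHz, folds to fs − 7.9 kHz = 6.76 kHz.
61.12 kHz mod fs = 2.48 kHz.
2.48 kHz ≤ fs/2 = 7.33 kHz, appears at 2.48 kHz.
33.52 kHz mod fs = 4.2 kHz.
4.2 kHz ≤ fs/2 = 7.33 kHz, appears at 4.2 kHz.
Distinct values: {2.48 kHz, 4.2 kHz, 5.04 kHz, 5.8 kHz, 6.76 kHz} → 5.

5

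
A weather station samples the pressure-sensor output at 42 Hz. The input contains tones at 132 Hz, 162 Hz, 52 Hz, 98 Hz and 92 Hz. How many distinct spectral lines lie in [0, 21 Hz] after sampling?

4

fs/2 = 21 Hz.
132 Hz mod fs = 6 Hz.
6 Hz ≤ fs/2 = 21 Hz, appears at 6 Hz.
162 Hz mod fs = 36 Hz.
36 Hz > fs/2 = 21 Hz, folds to fs − 36 Hz = 6 Hz.
52 Hz mod fs = 10 Hz.
10 Hz ≤ fs/2 = 21 Hz, appears at 10 Hz.
98 Hz mod fs = 14 Hz.
14 Hz ≤ fs/2 = 21 Hz, appears at 14 Hz.
92 Hz mod fs = 8 Hz.
8 Hz ≤ fs/2 = 21 Hz, appears at 8 Hz.
Distinct values: {6 Hz, 8 Hz, 10 Hz, 14 Hz} → 4.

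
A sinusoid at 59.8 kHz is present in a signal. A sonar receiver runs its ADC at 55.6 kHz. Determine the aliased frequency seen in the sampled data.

59.8 kHz mod fs = 4.2 kHz.
4.2 kHz ≤ fs/2 = 27.8 kHz, appears at 4.2 kHz.

4.2 kHz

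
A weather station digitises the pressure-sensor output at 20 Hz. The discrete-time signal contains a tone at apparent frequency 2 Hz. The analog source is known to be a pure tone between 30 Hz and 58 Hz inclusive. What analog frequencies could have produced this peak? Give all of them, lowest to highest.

Frequencies that alias to 2 Hz are k·fs ± 2 Hz for integer k ≥ 0.
k=0: 2 Hz.
k=1: 18 Hz, 22 Hz.
k=2: 38 Hz, 42 Hz.
k=3: 58 Hz, 62 Hz.
k=4: 78 Hz, 82 Hz.
Within [30 Hz, 58 Hz]: 38 Hz, 42 Hz, 58 Hz.

38 Hz, 42 Hz, 58 Hz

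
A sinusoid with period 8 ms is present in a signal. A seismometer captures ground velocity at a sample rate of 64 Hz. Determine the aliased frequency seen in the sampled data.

T = 8 ms → f = 1/T = 125 Hz.
125 Hz mod fs = 61 Hz.
61 Hz > fs/2 = 32 Hz, folds to fs − 61 Hz = 3 Hz.

3 Hz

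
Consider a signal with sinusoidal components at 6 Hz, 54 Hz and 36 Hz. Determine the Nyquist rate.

108 Hz

Highest-frequency component: 54 Hz.
Nyquist rate = 2 × 54 Hz = 108 Hz.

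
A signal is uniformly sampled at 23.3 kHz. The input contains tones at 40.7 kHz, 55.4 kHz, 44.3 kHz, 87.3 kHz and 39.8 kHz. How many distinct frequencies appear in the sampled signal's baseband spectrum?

4

fs/2 = 11.65 kHz.
40.7 kHz mod fs = 17.4 kHz.
17.4 kHz > fs/2 = 11.65 kHz, folds to fs − 17.4 kHz = 5.9 kHz.
55.4 kHz mod fs = 8.8 kHz.
8.8 kHz ≤ fs/2 = 11.65 kHz, appears at 8.8 kHz.
44.3 kHz mod fs = 21 kHz.
21 kHz > fs/2 = 11.65 kHz, folds to fs − 21 kHz = 2.3 kHz.
87.3 kHz mod fs = 17.4 kHz.
17.4 kHz > fs/2 = 11.65 kHz, folds to fs − 17.4 kHz = 5.9 kHz.
39.8 kHz mod fs = 16.5 kHz.
16.5 kHz > fs/2 = 11.65 kHz, folds to fs − 16.5 kHz = 6.8 kHz.
Distinct values: {2.3 kHz, 5.9 kHz, 6.8 kHz, 8.8 kHz} → 4.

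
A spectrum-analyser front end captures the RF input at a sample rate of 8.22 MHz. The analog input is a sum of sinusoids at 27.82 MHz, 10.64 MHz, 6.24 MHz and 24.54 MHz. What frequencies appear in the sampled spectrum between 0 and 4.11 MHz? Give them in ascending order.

0.12 MHz, 1.98 MHz, 2.42 MHz, 3.16 MHz

fs/2 = 4.11 MHz.
27.82 MHz mod fs = 3.16 MHz.
3.16 MHz ≤ fs/2 = 4.11 MHz, appears at 3.16 MHz.
10.64 MHz mod fs = 2.42 MHz.
2.42 MHz ≤ fs/2 = 4.11 MHz, appears at 2.42 MHz.
6.24 MHz > fs/2 = 4.11 MHz, folds to fs − 6.24 MHz = 1.98 MHz.
24.54 MHz mod fs = 8.1 MHz.
8.1 MHz > fs/2 = 4.11 MHz, folds to fs − 8.1 MHz = 0.12 MHz.
Distinct values: {0.12 MHz, 1.98 MHz, 2.42 MHz, 3.16 MHz}.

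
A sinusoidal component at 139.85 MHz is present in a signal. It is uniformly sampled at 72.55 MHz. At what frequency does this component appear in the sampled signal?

139.85 MHz mod fs = 67.3 MHz.
67.3 MHz > fs/2 = 36.275 MHz, folds to fs − 67.3 MHz = 5.25 MHz.

5.25 MHz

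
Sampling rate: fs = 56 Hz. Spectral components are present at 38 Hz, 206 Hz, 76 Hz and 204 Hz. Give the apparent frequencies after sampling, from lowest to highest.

fs/2 = 28 Hz.
38 Hz > fs/2 = 28 Hz, folds to fs − 38 Hz = 18 Hz.
206 Hz mod fs = 38 Hz.
38 Hz > fs/2 = 28 Hz, folds to fs − 38 Hz = 18 Hz.
76 Hz mod fs = 20 Hz.
20 Hz ≤ fs/2 = 28 Hz, appears at 20 Hz.
204 Hz mod fs = 36 Hz.
36 Hz > fs/2 = 28 Hz, folds to fs − 36 Hz = 20 Hz.
Distinct values: {18 Hz, 20 Hz}.

18 Hz, 20 Hz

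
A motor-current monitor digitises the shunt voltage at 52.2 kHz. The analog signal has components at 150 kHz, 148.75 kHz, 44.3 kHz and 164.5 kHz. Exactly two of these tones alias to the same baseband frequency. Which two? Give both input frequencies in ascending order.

44.3 kHz, 164.5 kHz

fs/2 = 26.1 kHz.
150 kHz mod fs = 45.6 kHz.
45.6 kHz > fs/2 = 26.1 kHz, folds to fs − 45.6 kHz = 6.6 kHz.
148.75 kHz mod fs = 44.35 kHz.
44.35 kHz > fs/2 = 26.1 kHz, folds to fs − 44.35 kHz = 7.85 kHz.
44.3 kHz > fs/2 = 26.1 kHz, folds to fs − 44.3 kHz = 7.9 kHz.
164.5 kHz mod fs = 7.9 kHz.
7.9 kHz ≤ fs/2 = 26.1 kHz, appears at 7.9 kHz.
44.3 kHz and 164.5 kHz both map to 7.9 kHz.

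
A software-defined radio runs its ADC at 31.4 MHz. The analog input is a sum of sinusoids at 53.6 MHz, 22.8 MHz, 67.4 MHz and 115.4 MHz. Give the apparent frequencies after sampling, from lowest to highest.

fs/2 = 15.7 MHz.
53.6 MHz mod fs = 22.2 MHz.
22.2 MHz > fs/2 = 15.7 MHz, folds to fs − 22.2 MHz = 9.2 MHz.
22.8 MHz > fs/2 = 15.7 MHz, folds to fs − 22.8 MHz = 8.6 MHz.
67.4 MHz mod fs = 4.6 MHz.
4.6 MHz ≤ fs/2 = 15.7 MHz, appears at 4.6 MHz.
115.4 MHz mod fs = 21.2 MHz.
21.2 MHz > fs/2 = 15.7 MHz, folds to fs − 21.2 MHz = 10.2 MHz.
Distinct values: {4.6 MHz, 8.6 MHz, 9.2 MHz, 10.2 MHz}.

4.6 MHz, 8.6 MHz, 9.2 MHz, 10.2 MHz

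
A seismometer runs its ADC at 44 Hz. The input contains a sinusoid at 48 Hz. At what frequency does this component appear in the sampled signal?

4 Hz

48 Hz mod fs = 4 Hz.
4 Hz ≤ fs/2 = 22 Hz, appears at 4 Hz.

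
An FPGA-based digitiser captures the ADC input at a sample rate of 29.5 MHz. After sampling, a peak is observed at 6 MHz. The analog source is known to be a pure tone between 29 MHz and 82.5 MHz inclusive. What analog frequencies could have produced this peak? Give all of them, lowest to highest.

Frequencies that alias to 6 MHz are k·fs ± 6 MHz for integer k ≥ 0.
k=0: 6 MHz.
k=1: 23.5 MHz, 35.5 MHz.
k=2: 53 MHz, 65 MHz.
k=3: 82.5 MHz, 94.5 MHz.
k=4: 112 MHz, 124 MHz.
Within [29 MHz, 82.5 MHz]: 35.5 MHz, 53 MHz, 65 MHz, 82.5 MHz.

35.5 MHz, 53 MHz, 65 MHz, 82.5 MHz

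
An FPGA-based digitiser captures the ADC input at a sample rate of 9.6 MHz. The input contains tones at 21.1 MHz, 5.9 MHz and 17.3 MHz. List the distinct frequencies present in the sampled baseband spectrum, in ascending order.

1.9 MHz, 3.7 MHz

fs/2 = 4.8 MHz.
21.1 MHz mod fs = 1.9 MHz.
1.9 MHz ≤ fs/2 = 4.8 MHz, appears at 1.9 MHz.
5.9 MHz > fs/2 = 4.8 MHz, folds to fs − 5.9 MHz = 3.7 MHz.
17.3 MHz mod fs = 7.7 MHz.
7.7 MHz > fs/2 = 4.8 MHz, folds to fs − 7.7 MHz = 1.9 MHz.
Distinct values: {1.9 MHz, 3.7 MHz}.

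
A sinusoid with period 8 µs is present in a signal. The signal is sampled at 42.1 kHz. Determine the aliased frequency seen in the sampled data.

1.3 kHz

T = 8 µs → f = 1/T = 125 kHz.
125 kHz mod fs = 40.8 kHz.
40.8 kHz > fs/2 = 21.05 kHz, folds to fs − 40.8 kHz = 1.3 kHz.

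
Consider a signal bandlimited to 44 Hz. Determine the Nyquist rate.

88 Hz

Nyquist rate = 2 × 44 Hz = 88 Hz.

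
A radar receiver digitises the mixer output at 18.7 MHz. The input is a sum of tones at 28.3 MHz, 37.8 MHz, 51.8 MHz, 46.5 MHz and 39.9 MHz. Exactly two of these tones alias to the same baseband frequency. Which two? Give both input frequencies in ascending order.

fs/2 = 9.35 MHz.
28.3 MHz mod fs = 9.6 MHz.
9.6 MHz > fs/2 = 9.35 MHz, folds to fs − 9.6 MHz = 9.1 MHz.
37.8 MHz mod fs = 0.4 MHz.
0.4 MHz ≤ fs/2 = 9.35 MHz, appears at 0.4 MHz.
51.8 MHz mod fs = 14.4 MHz.
14.4 MHz > fs/2 = 9.35 MHz, folds to fs − 14.4 MHz = 4.3 MHz.
46.5 MHz mod fs = 9.1 MHz.
9.1 MHz ≤ fs/2 = 9.35 MHz, appears at 9.1 MHz.
39.9 MHz mod fs = 2.5 MHz.
2.5 MHz ≤ fs/2 = 9.35 MHz, appears at 2.5 MHz.
28.3 MHz and 46.5 MHz both map to 9.1 MHz.

28.3 MHz, 46.5 MHz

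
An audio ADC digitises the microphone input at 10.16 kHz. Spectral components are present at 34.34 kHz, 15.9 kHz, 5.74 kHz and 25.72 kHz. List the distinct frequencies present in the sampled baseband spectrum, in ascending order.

fs/2 = 5.08 kHz.
34.34 kHz mod fs = 3.86 kHz.
3.86 kHz ≤ fs/2 = 5.08 kHz, appears at 3.86 kHz.
15.9 kHz mod fs = 5.74 kHz.
5.74 kHz > fs/2 = 5.08 kHz, folds to fs − 5.74 kHz = 4.42 kHz.
5.74 kHz > fs/2 = 5.08 kHz, folds to fs − 5.74 kHz = 4.42 kHz.
25.72 kHz mod fs = 5.4 kHz.
5.4 kHz > fs/2 = 5.08 kHz, folds to fs − 5.4 kHz = 4.76 kHz.
Distinct values: {3.86 kHz, 4.42 kHz, 4.76 kHz}.

3.86 kHz, 4.42 kHz, 4.76 kHz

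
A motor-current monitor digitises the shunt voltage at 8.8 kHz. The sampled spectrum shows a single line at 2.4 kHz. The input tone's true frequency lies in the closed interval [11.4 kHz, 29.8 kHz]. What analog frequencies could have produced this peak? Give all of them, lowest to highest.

Frequencies that alias to 2.4 kHz are k·fs ± 2.4 kHz for integer k ≥ 0.
k=0: 2.4 kHz.
k=1: 6.4 kHz, 11.2 kHz.
k=2: 15.2 kHz, 20 kHz.
k=3: 24 kHz, 28.8 kHz.
k=4: 32.8 kHz, 37.6 kHz.
Within [11.4 kHz, 29.8 kHz]: 15.2 kHz, 20 kHz, 24 kHz, 28.8 kHz.

15.2 kHz, 20 kHz, 24 kHz, 28.8 kHz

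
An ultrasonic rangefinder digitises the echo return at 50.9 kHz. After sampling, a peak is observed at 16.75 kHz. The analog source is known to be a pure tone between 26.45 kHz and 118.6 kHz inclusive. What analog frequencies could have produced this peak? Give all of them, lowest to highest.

Frequencies that alias to 16.75 kHz are k·fs ± 16.75 kHz for integer k ≥ 0.
k=0: 16.75 kHz.
k=1: 34.15 kHz, 67.65 kHz.
k=2: 85.05 kHz, 118.55 kHz.
k=3: 135.95 kHz, 169.45 kHz.
Within [26.45 kHz, 118.6 kHz]: 34.15 kHz, 67.65 kHz, 85.05 kHz, 118.55 kHz.

34.15 kHz, 67.65 kHz, 85.05 kHz, 118.55 kHz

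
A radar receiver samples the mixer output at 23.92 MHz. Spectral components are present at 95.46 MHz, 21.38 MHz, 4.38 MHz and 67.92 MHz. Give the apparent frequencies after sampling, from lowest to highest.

0.22 MHz, 2.54 MHz, 3.84 MHz, 4.38 MHz

fs/2 = 11.96 MHz.
95.46 MHz mod fs = 23.7 MHz.
23.7 MHz > fs/2 = 11.96 MHz, folds to fs − 23.7 MHz = 0.22 MHz.
21.38 MHz > fs/2 = 11.96 MHz, folds to fs − 21.38 MHz = 2.54 MHz.
4.38 MHz ≤ fs/2 = 11.96 MHz, passes unchanged.
67.92 MHz mod fs = 20.08 MHz.
20.08 MHz > fs/2 = 11.96 MHz, folds to fs − 20.08 MHz = 3.84 MHz.
Distinct values: {0.22 MHz, 2.54 MHz, 3.84 MHz, 4.38 MHz}.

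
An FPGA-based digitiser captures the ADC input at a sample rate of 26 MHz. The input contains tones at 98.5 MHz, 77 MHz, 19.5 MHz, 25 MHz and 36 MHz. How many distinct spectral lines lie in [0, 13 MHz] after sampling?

fs/2 = 13 MHz.
98.5 MHz mod fs = 20.5 MHz.
20.5 MHz > fs/2 = 13 MHz, folds to fs − 20.5 MHz = 5.5 MHz.
77 MHz mod fs = 25 MHz.
25 MHz > fs/2 = 13 MHz, folds to fs − 25 MHz = 1 MHz.
19.5 MHz > fs/2 = 13 MHz, folds to fs − 19.5 MHz = 6.5 MHz.
25 MHz > fs/2 = 13 MHz, folds to fs − 25 MHz = 1 MHz.
36 MHz mod fs = 10 MHz.
10 MHz ≤ fs/2 = 13 MHz, appears at 10 MHz.
Distinct values: {1 MHz, 5.5 MHz, 6.5 MHz, 10 MHz} → 4.

4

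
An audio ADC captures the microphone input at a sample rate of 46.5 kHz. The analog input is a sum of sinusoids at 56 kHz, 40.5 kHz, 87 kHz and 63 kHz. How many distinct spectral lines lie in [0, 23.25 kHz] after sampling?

fs/2 = 23.25 kHz.
56 kHz mod fs = 9.5 kHz.
9.5 kHz ≤ fs/2 = 23.25 kHz, appears at 9.5 kHz.
40.5 kHz > fs/2 = 23.25 kHz, folds to fs − 40.5 kHz = 6 kHz.
87 kHz mod fs = 40.5 kHz.
40.5 kHz > fs/2 = 23.25 kHz, folds to fs − 40.5 kHz = 6 kHz.
63 kHz mod fs = 16.5 kHz.
16.5 kHz ≤ fs/2 = 23.25 kHz, appears at 16.5 kHz.
Distinct values: {6 kHz, 9.5 kHz, 16.5 kHz} → 3.

3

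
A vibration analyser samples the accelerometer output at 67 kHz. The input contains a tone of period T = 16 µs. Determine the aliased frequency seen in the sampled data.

4.5 kHz

T = 16 µs → f = 1/T = 62.5 kHz.
62.5 kHz > fs/2 = 33.5 kHz, folds to fs − 62.5 kHz = 4.5 kHz.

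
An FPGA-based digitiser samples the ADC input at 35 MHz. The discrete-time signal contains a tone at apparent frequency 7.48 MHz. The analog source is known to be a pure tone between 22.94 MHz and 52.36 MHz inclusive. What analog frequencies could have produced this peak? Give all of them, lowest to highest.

Frequencies that alias to 7.48 MHz are k·fs ± 7.48 MHz for integer k ≥ 0.
k=0: 7.48 MHz.
k=1: 27.52 MHz, 42.48 MHz.
k=2: 62.52 MHz, 77.48 MHz.
Within [22.94 MHz, 52.36 MHz]: 27.52 MHz, 42.48 MHz.

27.52 MHz, 42.48 MHz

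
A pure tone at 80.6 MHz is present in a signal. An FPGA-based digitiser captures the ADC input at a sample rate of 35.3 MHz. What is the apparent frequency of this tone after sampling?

80.6 MHz mod fs = 10 MHz.
10 MHz ≤ fs/2 = 17.65 MHz, appears at 10 MHz.

10 MHz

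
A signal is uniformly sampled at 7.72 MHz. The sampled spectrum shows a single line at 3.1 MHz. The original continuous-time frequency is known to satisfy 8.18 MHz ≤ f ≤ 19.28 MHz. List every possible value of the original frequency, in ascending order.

Frequencies that alias to 3.1 MHz are k·fs ± 3.1 MHz for integer k ≥ 0.
k=0: 3.1 MHz.
k=1: 4.62 MHz, 10.82 MHz.
k=2: 12.34 MHz, 18.54 MHz.
k=3: 20.06 MHz, 26.26 MHz.
Within [8.18 MHz, 19.28 MHz]: 10.82 MHz, 12.34 MHz, 18.54 MHz.

10.82 MHz, 12.34 MHz, 18.54 MHz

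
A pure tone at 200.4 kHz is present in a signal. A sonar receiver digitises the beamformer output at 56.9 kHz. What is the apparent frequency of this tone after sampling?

200.4 kHz mod fs = 29.7 kHz.
29.7 kHz > fs/2 = 28.45 kHz, folds to fs − 29.7 kHz = 27.2 kHz.

27.2 kHz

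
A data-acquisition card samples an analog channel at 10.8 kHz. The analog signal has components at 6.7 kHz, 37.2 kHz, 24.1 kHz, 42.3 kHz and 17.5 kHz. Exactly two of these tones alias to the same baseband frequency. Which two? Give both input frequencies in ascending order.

6.7 kHz, 17.5 kHz

fs/2 = 5.4 kHz.
6.7 kHz > fs/2 = 5.4 kHz, folds to fs − 6.7 kHz = 4.1 kHz.
37.2 kHz mod fs = 4.8 kHz.
4.8 kHz ≤ fs/2 = 5.4 kHz, appears at 4.8 kHz.
24.1 kHz mod fs = 2.5 kHz.
2.5 kHz ≤ fs/2 = 5.4 kHz, appears at 2.5 kHz.
42.3 kHz mod fs = 9.9 kHz.
9.9 kHz > fs/2 = 5.4 kHz, folds to fs − 9.9 kHz = 0.9 kHz.
17.5 kHz mod fs = 6.7 kHz.
6.7 kHz > fs/2 = 5.4 kHz, folds to fs − 6.7 kHz = 4.1 kHz.
6.7 kHz and 17.5 kHz both map to 4.1 kHz.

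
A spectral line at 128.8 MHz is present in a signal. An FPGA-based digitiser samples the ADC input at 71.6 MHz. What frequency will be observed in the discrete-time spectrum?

14.4 MHz

128.8 MHz mod fs = 57.2 MHz.
57.2 MHz > fs/2 = 35.8 MHz, folds to fs − 57.2 MHz = 14.4 MHz.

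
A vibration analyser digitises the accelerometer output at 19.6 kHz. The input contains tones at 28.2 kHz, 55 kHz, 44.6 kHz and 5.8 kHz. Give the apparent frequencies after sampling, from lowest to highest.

3.8 kHz, 5.4 kHz, 5.8 kHz, 8.6 kHz

fs/2 = 9.8 kHz.
28.2 kHz mod fs = 8.6 kHz.
8.6 kHz ≤ fs/2 = 9.8 kHz, appears at 8.6 kHz.
55 kHz mod fs = 15.8 kHz.
15.8 kHz > fs/2 = 9.8 kHz, folds to fs − 15.8 kHz = 3.8 kHz.
44.6 kHz mod fs = 5.4 kHz.
5.4 kHz ≤ fs/2 = 9.8 kHz, appears at 5.4 kHz.
5.8 kHz ≤ fs/2 = 9.8 kHz, passes unchanged.
Distinct values: {3.8 kHz, 5.4 kHz, 5.8 kHz, 8.6 kHz}.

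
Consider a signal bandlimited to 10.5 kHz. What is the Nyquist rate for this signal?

21 kHz

Nyquist rate = 2 × 10.5 kHz = 21 kHz.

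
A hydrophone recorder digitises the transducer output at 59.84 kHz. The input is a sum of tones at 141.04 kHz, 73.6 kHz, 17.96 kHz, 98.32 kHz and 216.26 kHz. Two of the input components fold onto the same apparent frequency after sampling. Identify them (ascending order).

fs/2 = 29.92 kHz.
141.04 kHz mod fs = 21.36 kHz.
21.36 kHz ≤ fs/2 = 29.92 kHz, appears at 21.36 kHz.
73.6 kHz mod fs = 13.76 kHz.
13.76 kHz ≤ fs/2 = 29.92 kHz, appears at 13.76 kHz.
17.96 kHz ≤ fs/2 = 29.92 kHz, passes unchanged.
98.32 kHz mod fs = 38.48 kHz.
38.48 kHz > fs/2 = 29.92 kHz, folds to fs − 38.48 kHz = 21.36 kHz.
216.26 kHz mod fs = 36.74 kHz.
36.74 kHz > fs/2 = 29.92 kHz, folds to fs − 36.74 kHz = 23.1 kHz.
98.32 kHz and 141.04 kHz both map to 21.36 kHz.

98.32 kHz, 141.04 kHz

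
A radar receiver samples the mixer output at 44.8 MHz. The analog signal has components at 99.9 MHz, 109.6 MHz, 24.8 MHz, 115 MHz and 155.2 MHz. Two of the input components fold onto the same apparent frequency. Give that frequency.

20 MHz

fs/2 = 22.4 MHz.
99.9 MHz mod fs = 10.3 MHz.
10.3 MHz ≤ fs/2 = 22.4 MHz, appears at 10.3 MHz.
109.6 MHz mod fs = 20 MHz.
20 MHz ≤ fs/2 = 22.4 MHz, appears at 20 MHz.
24.8 MHz > fs/2 = 22.4 MHz, folds to fs − 24.8 MHz = 20 MHz.
115 MHz mod fs = 25.4 MHz.
25.4 MHz > fs/2 = 22.4 MHz, folds to fs − 25.4 MHz = 19.4 MHz.
155.2 MHz mod fs = 20.8 MHz.
20.8 MHz ≤ fs/2 = 22.4 MHz, appears at 20.8 MHz.
24.8 MHz and 109.6 MHz both map to 20 MHz.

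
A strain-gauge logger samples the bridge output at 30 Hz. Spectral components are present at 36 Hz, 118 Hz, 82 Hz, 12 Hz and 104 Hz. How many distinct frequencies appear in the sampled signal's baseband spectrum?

5

fs/2 = 15 Hz.
36 Hz mod fs = 6 Hz.
6 Hz ≤ fs/2 = 15 Hz, appears at 6 Hz.
118 Hz mod fs = 28 Hz.
28 Hz > fs/2 = 15 Hz, folds to fs − 28 Hz = 2 Hz.
82 Hz mod fs = 22 Hz.
22 Hz > fs/2 = 15 Hz, folds to fs − 22 Hz = 8 Hz.
12 Hz ≤ fs/2 = 15 Hz, passes unchanged.
104 Hz mod fs = 14 Hz.
14 Hz ≤ fs/2 = 15 Hz, appears at 14 Hz.
Distinct values: {2 Hz, 6 Hz, 8 Hz, 12 Hz, 14 Hz} → 5.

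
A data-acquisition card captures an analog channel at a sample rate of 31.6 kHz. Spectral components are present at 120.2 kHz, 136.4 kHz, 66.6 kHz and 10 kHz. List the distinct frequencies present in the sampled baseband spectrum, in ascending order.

3.4 kHz, 6.2 kHz, 10 kHz

fs/2 = 15.8 kHz.
120.2 kHz mod fs = 25.4 kHz.
25.4 kHz > fs/2 = 15.8 kHz, folds to fs − 25.4 kHz = 6.2 kHz.
136.4 kHz mod fs = 10 kHz.
10 kHz ≤ fs/2 = 15.8 kHz, appears at 10 kHz.
66.6 kHz mod fs = 3.4 kHz.
3.4 kHz ≤ fs/2 = 15.8 kHz, appears at 3.4 kHz.
10 kHz ≤ fs/2 = 15.8 kHz, passes unchanged.
Distinct values: {3.4 kHz, 6.2 kHz, 10 kHz}.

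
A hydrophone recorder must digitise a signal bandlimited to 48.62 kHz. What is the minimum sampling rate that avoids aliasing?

97.24 kHz

Nyquist rate = 2 × 48.62 kHz = 97.24 kHz.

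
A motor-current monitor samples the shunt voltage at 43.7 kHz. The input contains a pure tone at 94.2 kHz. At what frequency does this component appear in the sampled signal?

94.2 kHz mod fs = 6.8 kHz.
6.8 kHz ≤ fs/2 = 21.85 kHz, appears at 6.8 kHz.

6.8 kHz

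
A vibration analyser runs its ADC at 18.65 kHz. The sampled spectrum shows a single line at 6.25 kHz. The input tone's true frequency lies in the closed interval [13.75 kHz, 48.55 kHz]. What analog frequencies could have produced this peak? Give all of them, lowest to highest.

Frequencies that alias to 6.25 kHz are k·fs ± 6.25 kHz for integer k ≥ 0.
k=0: 6.25 kHz.
k=1: 12.4 kHz, 24.9 kHz.
k=2: 31.05 kHz, 43.55 kHz.
k=3: 49.7 kHz, 62.2 kHz.
Within [13.75 kHz, 48.55 kHz]: 24.9 kHz, 31.05 kHz, 43.55 kHz.

24.9 kHz, 31.05 kHz, 43.55 kHz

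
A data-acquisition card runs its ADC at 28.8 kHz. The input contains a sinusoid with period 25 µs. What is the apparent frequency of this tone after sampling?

11.2 kHz

T = 25 µs → f = 1/T = 40 kHz.
40 kHz mod fs = 11.2 kHz.
11.2 kHz ≤ fs/2 = 14.4 kHz, appears at 11.2 kHz.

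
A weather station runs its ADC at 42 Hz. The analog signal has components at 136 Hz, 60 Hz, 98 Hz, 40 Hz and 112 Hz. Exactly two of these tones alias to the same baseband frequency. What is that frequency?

fs/2 = 21 Hz.
136 Hz mod fs = 10 Hz.
10 Hz ≤ fs/2 = 21 Hz, appears at 10 Hz.
60 Hz mod fs = 18 Hz.
18 Hz ≤ fs/2 = 21 Hz, appears at 18 Hz.
98 Hz mod fs = 14 Hz.
14 Hz ≤ fs/2 = 21 Hz, appears at 14 Hz.
40 Hz > fs/2 = 21 Hz, folds to fs − 40 Hz = 2 Hz.
112 Hz mod fs = 28 Hz.
28 Hz > fs/2 = 21 Hz, folds to fs − 28 Hz = 14 Hz.
98 Hz and 112 Hz both map to 14 Hz.

14 Hz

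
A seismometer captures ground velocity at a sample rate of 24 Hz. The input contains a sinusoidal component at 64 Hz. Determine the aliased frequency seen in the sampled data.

64 Hz mod fs = 16 Hz.
16 Hz > fs/2 = 12 Hz, folds to fs − 16 Hz = 8 Hz.

8 Hz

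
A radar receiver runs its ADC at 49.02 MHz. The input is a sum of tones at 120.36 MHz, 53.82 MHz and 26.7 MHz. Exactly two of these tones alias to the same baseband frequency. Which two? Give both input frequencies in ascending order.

fs/2 = 24.51 MHz.
120.36 MHz mod fs = 22.32 MHz.
22.32 MHz ≤ fs/2 = 24.51 MHz, appears at 22.32 MHz.
53.82 MHz mod fs = 4.8 MHz.
4.8 MHz ≤ fs/2 = 24.51 MHz, appears at 4.8 MHz.
26.7 MHz > fs/2 = 24.51 MHz, folds to fs − 26.7 MHz = 22.32 MHz.
26.7 MHz and 120.36 MHz both map to 22.32 MHz.

26.7 MHz, 120.36 MHz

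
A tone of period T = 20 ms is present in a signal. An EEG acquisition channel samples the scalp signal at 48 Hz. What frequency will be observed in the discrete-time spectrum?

2 Hz

T = 20 ms → f = 1/T = 50 Hz.
50 Hz mod fs = 2 Hz.
2 Hz ≤ fs/2 = 24 Hz, appears at 2 Hz.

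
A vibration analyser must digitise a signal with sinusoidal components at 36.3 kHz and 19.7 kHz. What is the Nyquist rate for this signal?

72.6 kHz

Highest-frequency component: 36.3 kHz.
Nyquist rate = 2 × 36.3 kHz = 72.6 kHz.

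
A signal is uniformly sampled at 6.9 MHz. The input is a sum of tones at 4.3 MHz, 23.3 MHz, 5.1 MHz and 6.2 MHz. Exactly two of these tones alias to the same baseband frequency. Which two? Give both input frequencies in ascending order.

fs/2 = 3.45 MHz.
4.3 MHz > fs/2 = 3.45 MHz, folds to fs − 4.3 MHz = 2.6 MHz.
23.3 MHz mod fs = 2.6 MHz.
2.6 MHz ≤ fs/2 = 3.45 MHz, appears at 2.6 MHz.
5.1 MHz > fs/2 = 3.45 MHz, folds to fs − 5.1 MHz = 1.8 MHz.
6.2 MHz > fs/2 = 3.45 MHz, folds to fs − 6.2 MHz = 0.7 MHz.
4.3 MHz and 23.3 MHz both map to 2.6 MHz.

4.3 MHz, 23.3 MHz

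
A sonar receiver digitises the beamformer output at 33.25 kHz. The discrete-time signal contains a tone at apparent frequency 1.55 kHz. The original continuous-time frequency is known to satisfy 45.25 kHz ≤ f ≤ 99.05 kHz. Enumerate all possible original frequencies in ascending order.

64.95 kHz, 68.05 kHz, 98.2 kHz

Frequencies that alias to 1.55 kHz are k·fs ± 1.55 kHz for integer k ≥ 0.
k=0: 1.55 kHz.
k=1: 31.7 kHz, 34.8 kHz.
k=2: 64.95 kHz, 68.05 kHz.
k=3: 98.2 kHz, 101.3 kHz.
k=4: 131.45 kHz, 134.55 kHz.
Within [45.25 kHz, 99.05 kHz]: 64.95 kHz, 68.05 kHz, 98.2 kHz.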